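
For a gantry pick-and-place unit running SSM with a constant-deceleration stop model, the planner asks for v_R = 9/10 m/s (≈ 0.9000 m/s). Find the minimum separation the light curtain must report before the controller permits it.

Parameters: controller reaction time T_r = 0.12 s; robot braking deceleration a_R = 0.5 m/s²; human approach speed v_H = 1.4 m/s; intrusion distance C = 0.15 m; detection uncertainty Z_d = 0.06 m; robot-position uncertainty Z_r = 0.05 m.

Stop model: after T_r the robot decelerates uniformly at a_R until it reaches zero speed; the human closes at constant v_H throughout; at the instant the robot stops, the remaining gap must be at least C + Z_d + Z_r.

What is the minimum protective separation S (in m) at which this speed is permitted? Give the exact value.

S_min = 1933/500 m = 3.8660 m

braking lasts T_s = (9/10)/(1/2) = 1.8000 s
robot in T_r: 0.9000·0.1200 = 0.1080 m
robot covers 0.9000·1.8000 − ½·0.5000·1.8000² = 0.8100 m while stopping
human closes 1.4000·1.9200 = 2.6880 m
residual clearance needed = 0.1500+0.0600+0.0500 = 0.2600 m
S_min ≈ 0.1080+0.8100+2.6880+0.2600  ⇒  S_min = 1933/500 m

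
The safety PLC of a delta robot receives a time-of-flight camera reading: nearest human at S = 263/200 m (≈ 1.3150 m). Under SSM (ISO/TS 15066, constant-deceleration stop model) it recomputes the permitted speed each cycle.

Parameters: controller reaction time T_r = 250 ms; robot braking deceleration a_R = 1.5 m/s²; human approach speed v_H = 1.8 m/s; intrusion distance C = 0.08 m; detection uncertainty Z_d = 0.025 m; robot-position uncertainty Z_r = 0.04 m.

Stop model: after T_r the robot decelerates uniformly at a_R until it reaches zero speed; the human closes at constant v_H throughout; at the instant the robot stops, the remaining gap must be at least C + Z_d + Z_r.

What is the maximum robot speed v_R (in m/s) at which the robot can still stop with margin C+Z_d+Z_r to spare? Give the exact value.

v_R_max = 9/20 m/s = 0.4500 m/s

at the boundary: (1/3)·v² + (29/20)·v + (-18/25) = 0
  disc = (29/20)² − 4·(1/3)·(-18/25) = 49/16 ; √disc = 7/4
  v_R = (−(29/20) + 7/4) / (2·(1/3)) = 9/20 m/s
check:
braking lasts T_s = (9/20)/(3/2) = 0.3000 s
robot covers v_R·T_r = 0.4500·0.2500 = 0.1125 m before braking
braking distance = 0.4500²/(2·1.5000) = 0.0675 m
human closes 1.8000·0.5500 = 0.9900 m
residual clearance needed = 0.0800+0.0250+0.0400 = 0.1450 m
sum ≈ 0.1125+0.0675+0.9900+0.1450 ≈ 1.3150 m = S ✓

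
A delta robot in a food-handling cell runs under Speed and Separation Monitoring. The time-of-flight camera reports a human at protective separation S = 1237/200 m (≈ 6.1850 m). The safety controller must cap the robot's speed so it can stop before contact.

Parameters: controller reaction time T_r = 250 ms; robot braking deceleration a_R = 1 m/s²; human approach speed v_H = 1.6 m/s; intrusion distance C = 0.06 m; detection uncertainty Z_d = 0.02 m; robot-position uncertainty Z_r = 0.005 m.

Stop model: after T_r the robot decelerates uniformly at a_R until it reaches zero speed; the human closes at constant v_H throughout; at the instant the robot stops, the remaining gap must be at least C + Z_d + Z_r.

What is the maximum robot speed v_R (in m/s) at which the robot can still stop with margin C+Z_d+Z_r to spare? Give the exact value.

collect terms ⇒ (1/2)·v_R² + (37/20)·v_R + (-57/10) = 0
  disc = (37/20)² − 4·(1/2)·(-57/10) = 5929/400 ; √disc = 77/20
  v_R = (−(37/20) + 77/20) / (2·(1/2)) = 2 m/s
check:
stop time T_s = 2/1 = 2.0000 s
reaction-phase robot travel = 2.0000·0.2500 = 0.5000 m
robot covers 2.0000·2.0000 − ½·1.0000·2.0000² = 2.0000 m while stopping
human over T_r+T_s: 1.6000·(0.2500+2.0000) = 3.6000 m
margins: 0.0600+0.0200+0.0050 = 0.0850 m
sum ≈ 0.5000+2.0000+3.6000+0.0850 ≈ 6.1850 m = S ✓

v_R_max = 2 m/s = 2.0000 m/s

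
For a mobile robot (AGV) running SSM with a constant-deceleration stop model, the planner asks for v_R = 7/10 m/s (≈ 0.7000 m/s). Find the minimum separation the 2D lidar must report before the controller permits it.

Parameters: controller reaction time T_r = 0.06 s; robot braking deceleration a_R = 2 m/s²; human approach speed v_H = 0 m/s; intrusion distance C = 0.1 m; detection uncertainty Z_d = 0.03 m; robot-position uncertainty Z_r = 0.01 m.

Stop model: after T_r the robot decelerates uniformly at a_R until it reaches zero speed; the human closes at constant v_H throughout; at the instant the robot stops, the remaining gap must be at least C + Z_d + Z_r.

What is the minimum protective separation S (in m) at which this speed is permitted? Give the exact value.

stop time T_s = (7/10)/2 = 0.3500 s
robot covers v_R·T_r = 0.7000·0.0600 = 0.0420 m before braking
robot covers 0.7000·0.3500 − ½·2.0000·0.3500² = 0.1225 m while stopping
human over T_r+T_s: 0.0000·(0.0600+0.3500) = 0.0000 m
C+Z_d+Z_r = 0.1000+0.0300+0.0100 = 0.1400 m
S_min ≈ 0.0420+0.1225+0.0000+0.1400  ⇒  S_min = 609/2000 m

S_min = 609/2000 m = 0.3045 m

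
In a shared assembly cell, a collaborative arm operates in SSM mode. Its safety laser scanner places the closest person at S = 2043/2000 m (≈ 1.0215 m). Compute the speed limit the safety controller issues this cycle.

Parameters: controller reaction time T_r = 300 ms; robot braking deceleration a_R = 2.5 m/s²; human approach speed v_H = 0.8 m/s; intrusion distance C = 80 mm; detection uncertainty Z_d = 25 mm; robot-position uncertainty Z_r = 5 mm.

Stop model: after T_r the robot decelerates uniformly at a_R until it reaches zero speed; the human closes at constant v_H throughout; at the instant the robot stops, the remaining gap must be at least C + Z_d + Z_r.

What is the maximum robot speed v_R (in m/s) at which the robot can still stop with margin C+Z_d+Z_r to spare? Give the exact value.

v_R_max = 17/20 m/s = 0.8500 m/s

at the boundary: (1/5)·v² + (31/50)·v + (-1343/2000) = 0
  disc = (31/50)² − 4·(1/5)·(-1343/2000) = 576/625 ; √disc = 24/25
  v_R = (−(31/50) + 24/25) / (2·(1/5)) = 17/20 m/s
check:
T_s = v_R/a_R = (17/20)/(5/2) = 0.3400 s
robot covers v_R·T_r = 0.8500·0.3000 = 0.2550 m before braking
robot covers 0.8500·0.3400 − ½·2.5000·0.3400² = 0.1445 m while stopping
person approaches 0.8000·(0.3000+0.3400) = 0.5120 m
margins: 0.0800+0.0250+0.0050 = 0.1100 m
sum ≈ 0.2550+0.1445+0.5120+0.1100 ≈ 1.0215 m = S ✓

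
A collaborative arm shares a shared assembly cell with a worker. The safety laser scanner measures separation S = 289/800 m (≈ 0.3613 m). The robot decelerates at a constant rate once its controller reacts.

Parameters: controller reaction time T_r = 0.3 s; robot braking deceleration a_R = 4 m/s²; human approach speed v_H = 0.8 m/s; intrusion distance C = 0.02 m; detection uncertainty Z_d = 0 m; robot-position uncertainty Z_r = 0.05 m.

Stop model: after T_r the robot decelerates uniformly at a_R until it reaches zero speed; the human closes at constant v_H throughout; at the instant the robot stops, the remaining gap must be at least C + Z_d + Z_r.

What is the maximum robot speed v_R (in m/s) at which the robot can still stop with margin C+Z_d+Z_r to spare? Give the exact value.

at the boundary: (1/8)·v² + (1/2)·v + (-41/800) = 0
  disc = (1/2)² − 4·(1/8)·(-41/800) = 441/1600 ; √disc = 21/40
  v_R = (−(1/2) + 21/40) / (2·(1/8)) = 1/10 m/s
check:
T_s = v_R/a_R = (1/10)/4 = 0.0250 s
reaction-phase robot travel = 0.1000·0.3000 = 0.0300 m
robot under decel: 0.1000²/(2·4.0000) = 0.0013 m
human closes 0.8000·0.3250 = 0.2600 m
C+Z_d+Z_r = 0.0200+0.0000+0.0500 = 0.0700 m
sum ≈ 0.0300+0.0013+0.2600+0.0700 ≈ 0.3613 m = S ✓

v_R_max = 1/10 m/s = 0.1000 m/s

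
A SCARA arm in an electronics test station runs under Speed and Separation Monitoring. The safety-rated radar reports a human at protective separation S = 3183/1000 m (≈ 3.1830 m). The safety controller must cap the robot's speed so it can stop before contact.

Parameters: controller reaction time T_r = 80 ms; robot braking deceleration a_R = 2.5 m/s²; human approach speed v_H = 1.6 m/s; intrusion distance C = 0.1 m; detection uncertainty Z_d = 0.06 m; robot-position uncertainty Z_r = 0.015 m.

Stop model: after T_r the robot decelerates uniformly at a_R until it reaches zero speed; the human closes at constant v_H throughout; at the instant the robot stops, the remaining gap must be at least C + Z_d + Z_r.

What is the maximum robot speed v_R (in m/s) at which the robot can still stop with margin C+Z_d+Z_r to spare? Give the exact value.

collect terms ⇒ (1/5)·v_R² + (18/25)·v_R + (-72/25) = 0
  disc = (18/25)² − 4·(1/5)·(-72/25) = 1764/625 ; √disc = 42/25
  v_R = (−(18/25) + 42/25) / (2·(1/5)) = 12/5 m/s
check:
T_s = v_R/a_R = (12/5)/(5/2) = 0.9600 s
robot in T_r: 2.4000·0.0800 = 0.1920 m
robot covers 2.4000·0.9600 − ½·2.5000·0.9600² = 1.1520 m while stopping
person approaches 1.6000·(0.0800+0.9600) = 1.6640 m
C+Z_d+Z_r = 0.1000+0.0600+0.0150 = 0.1750 m
sum ≈ 0.1920+1.1520+1.6640+0.1750 ≈ 3.1830 m = S ✓

v_R_max = 12/5 m/s = 2.4000 m/s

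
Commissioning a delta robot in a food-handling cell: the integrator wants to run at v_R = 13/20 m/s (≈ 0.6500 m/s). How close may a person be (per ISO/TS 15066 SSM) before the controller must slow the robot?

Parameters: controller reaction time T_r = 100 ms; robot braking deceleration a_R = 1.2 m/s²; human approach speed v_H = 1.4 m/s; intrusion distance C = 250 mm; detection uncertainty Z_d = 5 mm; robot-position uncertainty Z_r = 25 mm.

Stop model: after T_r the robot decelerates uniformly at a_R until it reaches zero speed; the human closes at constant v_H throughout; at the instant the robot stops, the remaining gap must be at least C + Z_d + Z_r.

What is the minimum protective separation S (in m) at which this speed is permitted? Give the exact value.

T_s = v_R/a_R = (13/20)/(6/5) = 0.5417 s
robot in T_r: 0.6500·0.1000 = 0.0650 m
robot covers 0.6500·0.5417 − ½·1.2000·0.5417² = 0.1760 m while stopping
human closes 1.4000·0.6417 = 0.8983 m
C+Z_d+Z_r = 0.2500+0.0050+0.0250 = 0.2800 m
S_min ≈ 0.0650+0.1760+0.8983+0.2800  ⇒  S_min = 2271/1600 m

S_min = 2271/1600 m = 1.4194 m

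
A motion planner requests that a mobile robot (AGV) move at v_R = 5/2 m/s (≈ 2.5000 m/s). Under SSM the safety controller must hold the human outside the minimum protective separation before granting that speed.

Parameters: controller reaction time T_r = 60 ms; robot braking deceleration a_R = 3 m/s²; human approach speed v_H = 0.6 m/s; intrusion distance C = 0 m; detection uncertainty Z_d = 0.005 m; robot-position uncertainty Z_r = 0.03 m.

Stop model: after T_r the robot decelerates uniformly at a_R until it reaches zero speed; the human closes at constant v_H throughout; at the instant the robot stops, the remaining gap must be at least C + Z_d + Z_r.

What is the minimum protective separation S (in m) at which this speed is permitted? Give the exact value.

S_min = 661/375 m = 1.7627 m

braking lasts T_s = (5/2)/3 = 0.8333 s
robot in T_r: 2.5000·0.0600 = 0.1500 m
robot covers 2.5000·0.8333 − ½·3.0000·0.8333² = 1.0417 m while stopping
person approaches 0.6000·(0.0600+0.8333) = 0.5360 m
C+Z_d+Z_r = 0.0000+0.0050+0.0300 = 0.0350 m
S_min ≈ 0.1500+1.0417+0.5360+0.0350  ⇒  S_min = 661/375 m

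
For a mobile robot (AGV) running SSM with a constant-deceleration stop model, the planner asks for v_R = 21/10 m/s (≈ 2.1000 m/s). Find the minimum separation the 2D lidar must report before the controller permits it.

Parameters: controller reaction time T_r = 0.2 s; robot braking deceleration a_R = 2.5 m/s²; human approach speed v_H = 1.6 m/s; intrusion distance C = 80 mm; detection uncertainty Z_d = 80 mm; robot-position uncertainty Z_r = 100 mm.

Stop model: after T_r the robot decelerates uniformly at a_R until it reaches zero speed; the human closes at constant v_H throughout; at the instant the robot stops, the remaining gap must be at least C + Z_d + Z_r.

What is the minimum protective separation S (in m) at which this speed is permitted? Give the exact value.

S_min = 1613/500 m = 3.2260 m

braking lasts T_s = (21/10)/(5/2) = 0.8400 s
robot in T_r: 2.1000·0.2000 = 0.4200 m
robot under decel: 2.1000²/(2·2.5000) = 0.8820 m
human closes 1.6000·1.0400 = 1.6640 m
residual clearance needed = 0.0800+0.0800+0.1000 = 0.2600 m
S_min ≈ 0.4200+0.8820+1.6640+0.2600  ⇒  S_min = 1613/500 m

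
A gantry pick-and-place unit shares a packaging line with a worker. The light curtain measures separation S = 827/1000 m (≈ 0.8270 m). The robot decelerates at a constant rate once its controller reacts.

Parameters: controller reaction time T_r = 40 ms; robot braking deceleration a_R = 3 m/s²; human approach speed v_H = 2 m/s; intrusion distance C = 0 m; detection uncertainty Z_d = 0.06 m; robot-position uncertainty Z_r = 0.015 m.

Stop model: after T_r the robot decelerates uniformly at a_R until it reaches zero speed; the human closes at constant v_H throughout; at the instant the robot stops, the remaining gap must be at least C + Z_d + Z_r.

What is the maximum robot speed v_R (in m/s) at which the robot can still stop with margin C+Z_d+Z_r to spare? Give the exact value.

v_R_max = 4/5 m/s = 0.8000 m/s

at the boundary: (1/6)·v² + (53/75)·v + (-84/125) = 0
  disc = (53/75)² − 4·(1/6)·(-84/125) = 5329/5625 ; √disc = 73/75
  v_R = (−(53/75) + 73/75) / (2·(1/6)) = 4/5 m/s
check:
braking lasts T_s = (4/5)/3 = 0.2667 s
reaction-phase robot travel = 0.8000·0.0400 = 0.0320 m
robot under decel: 0.8000²/(2·3.0000) = 0.1067 m
human over T_r+T_s: 2.0000·(0.0400+0.2667) = 0.6133 m
margins: 0.0000+0.0600+0.0150 = 0.0750 m
sum ≈ 0.0320+0.1067+0.6133+0.0750 ≈ 0.8270 m = S ✓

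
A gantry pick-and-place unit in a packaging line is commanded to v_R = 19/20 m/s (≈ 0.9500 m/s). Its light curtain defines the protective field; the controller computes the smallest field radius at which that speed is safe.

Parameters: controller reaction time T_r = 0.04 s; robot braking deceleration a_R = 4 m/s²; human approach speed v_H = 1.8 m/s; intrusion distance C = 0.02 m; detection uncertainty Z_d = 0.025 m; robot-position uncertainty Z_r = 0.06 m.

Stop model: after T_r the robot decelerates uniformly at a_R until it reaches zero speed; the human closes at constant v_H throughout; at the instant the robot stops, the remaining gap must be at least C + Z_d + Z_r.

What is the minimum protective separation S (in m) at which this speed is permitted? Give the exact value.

T_s = v_R/a_R = (19/20)/4 = 0.2375 s
robot in T_r: 0.9500·0.0400 = 0.0380 m
robot under decel: 0.9500²/(2·4.0000) = 0.1128 m
human over T_r+T_s: 1.8000·(0.0400+0.2375) = 0.4995 m
margins: 0.0200+0.0250+0.0600 = 0.1050 m
S_min ≈ 0.0380+0.1128+0.4995+0.1050  ⇒  S_min = 2417/3200 m

S_min = 2417/3200 m = 0.7553 m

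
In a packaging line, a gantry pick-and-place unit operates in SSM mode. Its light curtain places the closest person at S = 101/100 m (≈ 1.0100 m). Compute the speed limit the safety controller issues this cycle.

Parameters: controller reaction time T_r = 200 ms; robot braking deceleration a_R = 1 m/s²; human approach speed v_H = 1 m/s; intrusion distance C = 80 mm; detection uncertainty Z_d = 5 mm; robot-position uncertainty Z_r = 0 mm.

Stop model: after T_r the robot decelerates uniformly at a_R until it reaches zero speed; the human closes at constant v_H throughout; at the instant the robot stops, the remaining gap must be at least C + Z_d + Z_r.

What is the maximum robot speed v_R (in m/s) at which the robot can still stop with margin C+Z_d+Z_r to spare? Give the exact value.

at the boundary: (1/2)·v² + (6/5)·v + (-29/40) = 0
  disc = (6/5)² − 4·(1/2)·(-29/40) = 289/100 ; √disc = 17/10
  v_R = (−(6/5) + 17/10) / (2·(1/2)) = 1/2 m/s
check:
braking lasts T_s = (1/2)/1 = 0.5000 s
robot in T_r: 0.5000·0.2000 = 0.1000 m
robot under decel: 0.5000²/(2·1.0000) = 0.1250 m
person approaches 1.0000·(0.2000+0.5000) = 0.7000 m
residual clearance needed = 0.0800+0.0050+0.0000 = 0.0850 m
sum ≈ 0.1000+0.1250+0.7000+0.0850 ≈ 1.0100 m = S ✓

v_R_max = 1/2 m/s = 0.5000 m/s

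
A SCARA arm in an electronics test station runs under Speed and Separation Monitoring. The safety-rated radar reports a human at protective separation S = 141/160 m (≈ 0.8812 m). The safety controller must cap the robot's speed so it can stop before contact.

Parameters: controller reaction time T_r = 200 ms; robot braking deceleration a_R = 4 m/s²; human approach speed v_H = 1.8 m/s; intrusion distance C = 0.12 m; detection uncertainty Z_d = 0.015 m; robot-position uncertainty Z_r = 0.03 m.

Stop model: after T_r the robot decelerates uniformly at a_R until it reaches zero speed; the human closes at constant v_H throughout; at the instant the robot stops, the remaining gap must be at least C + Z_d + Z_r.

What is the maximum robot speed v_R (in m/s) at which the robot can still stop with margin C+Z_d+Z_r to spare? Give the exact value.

quadratic (1/8)·v² + (13/20)·v + (-57/160) = 0
  disc = (13/20)² − 4·(1/8)·(-57/160) = 961/1600 ; √disc = 31/40
  v_R = (−(13/20) + 31/40) / (2·(1/8)) = 1/2 m/s
check:
stop time T_s = (1/2)/4 = 0.1250 s
robot covers v_R·T_r = 0.5000·0.2000 = 0.1000 m before braking
braking distance = 0.5000²/(2·4.0000) = 0.0312 m
person approaches 1.8000·(0.2000+0.1250) = 0.5850 m
residual clearance needed = 0.1200+0.0150+0.0300 = 0.1650 m
sum ≈ 0.1000+0.0312+0.5850+0.1650 ≈ 0.8812 m = S ✓

v_R_max = 1/2 m/s = 0.5000 m/s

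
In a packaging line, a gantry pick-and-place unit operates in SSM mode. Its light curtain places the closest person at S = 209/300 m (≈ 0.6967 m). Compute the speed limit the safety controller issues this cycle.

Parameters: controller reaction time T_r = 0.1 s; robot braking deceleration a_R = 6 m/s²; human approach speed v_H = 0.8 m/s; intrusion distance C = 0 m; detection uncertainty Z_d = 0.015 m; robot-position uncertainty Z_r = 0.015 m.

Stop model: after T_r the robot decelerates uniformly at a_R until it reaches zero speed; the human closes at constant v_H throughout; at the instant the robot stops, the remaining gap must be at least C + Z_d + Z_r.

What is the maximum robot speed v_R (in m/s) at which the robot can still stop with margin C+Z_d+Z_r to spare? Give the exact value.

quadratic (1/12)·v² + (7/30)·v + (-44/75) = 0
  disc = (7/30)² − 4·(1/12)·(-44/75) = 1/4 ; √disc = 1/2
  v_R = (−(7/30) + 1/2) / (2·(1/12)) = 8/5 m/s
check:
T_s = v_R/a_R = (8/5)/6 = 0.2667 s
robot in T_r: 1.6000·0.1000 = 0.1600 m
braking distance = 1.6000²/(2·6.0000) = 0.2133 m
person approaches 0.8000·(0.1000+0.2667) = 0.2933 m
margins: 0.0000+0.0150+0.0150 = 0.0300 m
sum ≈ 0.1600+0.2133+0.2933+0.0300 ≈ 0.6967 m = S ✓

v_R_max = 8/5 m/s = 1.6000 m/s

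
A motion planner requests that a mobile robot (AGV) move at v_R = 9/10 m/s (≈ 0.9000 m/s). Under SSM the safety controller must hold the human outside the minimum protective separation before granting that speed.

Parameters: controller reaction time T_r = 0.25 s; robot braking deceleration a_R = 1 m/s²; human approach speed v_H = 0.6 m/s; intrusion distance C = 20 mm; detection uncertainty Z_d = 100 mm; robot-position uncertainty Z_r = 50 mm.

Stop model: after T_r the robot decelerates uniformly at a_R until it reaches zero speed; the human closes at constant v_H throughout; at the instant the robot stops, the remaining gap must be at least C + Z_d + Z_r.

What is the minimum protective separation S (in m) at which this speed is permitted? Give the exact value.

braking lasts T_s = (9/10)/1 = 0.9000 s
robot in T_r: 0.9000·0.2500 = 0.2250 m
braking distance = 0.9000²/(2·1.0000) = 0.4050 m
human over T_r+T_s: 0.6000·(0.2500+0.9000) = 0.6900 m
C+Z_d+Z_r = 0.0200+0.1000+0.0500 = 0.1700 m
S_min ≈ 0.2250+0.4050+0.6900+0.1700  ⇒  S_min = 149/100 m

S_min = 149/100 m = 1.4900 m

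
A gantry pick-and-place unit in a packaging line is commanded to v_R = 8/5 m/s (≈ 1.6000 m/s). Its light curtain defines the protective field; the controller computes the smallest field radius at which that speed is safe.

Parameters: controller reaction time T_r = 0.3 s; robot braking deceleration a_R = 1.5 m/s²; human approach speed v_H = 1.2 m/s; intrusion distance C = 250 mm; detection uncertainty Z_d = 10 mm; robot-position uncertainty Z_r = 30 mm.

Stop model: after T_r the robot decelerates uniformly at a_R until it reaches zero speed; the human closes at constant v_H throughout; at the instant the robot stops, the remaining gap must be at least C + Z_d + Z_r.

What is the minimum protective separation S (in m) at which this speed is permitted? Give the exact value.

S_min = 979/300 m = 3.2633 m

braking lasts T_s = (8/5)/(3/2) = 1.0667 s
robot in T_r: 1.6000·0.3000 = 0.4800 m
robot covers 1.6000·1.0667 − ½·1.5000·1.0667² = 0.8533 m while stopping
person approaches 1.2000·(0.3000+1.0667) = 1.6400 m
C+Z_d+Z_r = 0.2500+0.0100+0.0300 = 0.2900 m
S_min ≈ 0.4800+0.8533+1.6400+0.2900  ⇒  S_min = 979/300 m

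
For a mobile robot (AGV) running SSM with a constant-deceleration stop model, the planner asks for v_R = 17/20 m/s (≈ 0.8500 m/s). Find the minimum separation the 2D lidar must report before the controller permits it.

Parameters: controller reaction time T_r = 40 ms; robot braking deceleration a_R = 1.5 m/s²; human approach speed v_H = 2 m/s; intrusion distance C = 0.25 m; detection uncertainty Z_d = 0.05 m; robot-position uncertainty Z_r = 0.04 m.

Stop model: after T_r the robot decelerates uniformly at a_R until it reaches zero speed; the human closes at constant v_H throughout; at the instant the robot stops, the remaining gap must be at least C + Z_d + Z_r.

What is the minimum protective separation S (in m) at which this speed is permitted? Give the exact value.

stop time T_s = (17/20)/(3/2) = 0.5667 s
reaction-phase robot travel = 0.8500·0.0400 = 0.0340 m
robot under decel: 0.8500²/(2·1.5000) = 0.2408 m
person approaches 2.0000·(0.0400+0.5667) = 1.2133 m
residual clearance needed = 0.2500+0.0500+0.0400 = 0.3400 m
S_min ≈ 0.0340+0.2408+1.2133+0.3400  ⇒  S_min = 10969/6000 m

S_min = 10969/6000 m = 1.8282 m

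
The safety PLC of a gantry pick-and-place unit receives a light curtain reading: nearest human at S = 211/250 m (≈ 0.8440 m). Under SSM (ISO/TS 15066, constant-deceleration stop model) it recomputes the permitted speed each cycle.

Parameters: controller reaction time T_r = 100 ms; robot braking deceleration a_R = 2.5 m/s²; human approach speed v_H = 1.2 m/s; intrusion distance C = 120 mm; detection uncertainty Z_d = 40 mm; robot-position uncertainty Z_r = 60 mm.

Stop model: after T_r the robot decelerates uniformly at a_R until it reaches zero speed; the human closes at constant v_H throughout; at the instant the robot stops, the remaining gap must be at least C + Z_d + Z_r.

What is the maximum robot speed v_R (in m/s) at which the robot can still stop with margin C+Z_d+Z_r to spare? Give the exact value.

quadratic (1/5)·v² + (29/50)·v + (-63/125) = 0
  disc = (29/50)² − 4·(1/5)·(-63/125) = 1849/2500 ; √disc = 43/50
  v_R = (−(29/50) + 43/50) / (2·(1/5)) = 7/10 m/s
check:
T_s = v_R/a_R = (7/10)/(5/2) = 0.2800 s
reaction-phase robot travel = 0.7000·0.1000 = 0.0700 m
robot covers 0.7000·0.2800 − ½·2.5000·0.2800² = 0.0980 m while stopping
human over T_r+T_s: 1.2000·(0.1000+0.2800) = 0.4560 m
residual clearance needed = 0.1200+0.0400+0.0600 = 0.2200 m
sum ≈ 0.0700+0.0980+0.4560+0.2200 ≈ 0.8440 m = S ✓

v_R_max = 7/10 m/s = 0.7000 m/s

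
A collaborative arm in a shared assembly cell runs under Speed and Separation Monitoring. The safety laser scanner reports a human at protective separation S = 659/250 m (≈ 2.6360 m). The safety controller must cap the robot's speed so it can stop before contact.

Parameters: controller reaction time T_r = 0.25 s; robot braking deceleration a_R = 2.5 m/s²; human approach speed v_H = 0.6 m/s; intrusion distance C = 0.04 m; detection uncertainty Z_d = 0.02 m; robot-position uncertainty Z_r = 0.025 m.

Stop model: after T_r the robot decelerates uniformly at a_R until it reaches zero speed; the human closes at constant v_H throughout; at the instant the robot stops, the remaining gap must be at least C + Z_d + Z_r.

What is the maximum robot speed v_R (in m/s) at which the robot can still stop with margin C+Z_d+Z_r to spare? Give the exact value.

collect terms ⇒ (1/5)·v_R² + (49/100)·v_R + (-2401/1000) = 0
  disc = (49/100)² − 4·(1/5)·(-2401/1000) = 21609/10000 ; √disc = 147/100
  v_R = (−(49/100) + 147/100) / (2·(1/5)) = 49/20 m/s
check:
braking lasts T_s = (49/20)/(5/2) = 0.9800 s
robot in T_r: 2.4500·0.2500 = 0.6125 m
robot under decel: 2.4500²/(2·2.5000) = 1.2005 m
human over T_r+T_s: 0.6000·(0.2500+0.9800) = 0.7380 m
residual clearance needed = 0.0400+0.0200+0.0250 = 0.0850 m
sum ≈ 0.6125+1.2005+0.7380+0.0850 ≈ 2.6360 m = S ✓

v_R_max = 49/20 m/s = 2.4500 m/s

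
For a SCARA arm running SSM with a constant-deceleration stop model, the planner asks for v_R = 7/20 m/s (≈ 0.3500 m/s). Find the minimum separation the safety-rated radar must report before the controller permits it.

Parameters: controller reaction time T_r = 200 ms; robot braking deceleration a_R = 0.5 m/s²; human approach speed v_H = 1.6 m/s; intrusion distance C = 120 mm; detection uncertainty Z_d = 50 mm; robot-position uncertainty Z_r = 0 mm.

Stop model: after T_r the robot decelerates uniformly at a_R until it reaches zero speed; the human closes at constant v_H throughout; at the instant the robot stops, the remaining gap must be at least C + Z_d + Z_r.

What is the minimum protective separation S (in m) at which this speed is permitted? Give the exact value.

stop time T_s = (7/20)/(1/2) = 0.7000 s
robot in T_r: 0.3500·0.2000 = 0.0700 m
robot under decel: 0.3500²/(2·0.5000) = 0.1225 m
person approaches 1.6000·(0.2000+0.7000) = 1.4400 m
margins: 0.1200+0.0500+0.0000 = 0.1700 m
S_min ≈ 0.0700+0.1225+1.4400+0.1700  ⇒  S_min = 721/400 m

S_min = 721/400 m = 1.8025 m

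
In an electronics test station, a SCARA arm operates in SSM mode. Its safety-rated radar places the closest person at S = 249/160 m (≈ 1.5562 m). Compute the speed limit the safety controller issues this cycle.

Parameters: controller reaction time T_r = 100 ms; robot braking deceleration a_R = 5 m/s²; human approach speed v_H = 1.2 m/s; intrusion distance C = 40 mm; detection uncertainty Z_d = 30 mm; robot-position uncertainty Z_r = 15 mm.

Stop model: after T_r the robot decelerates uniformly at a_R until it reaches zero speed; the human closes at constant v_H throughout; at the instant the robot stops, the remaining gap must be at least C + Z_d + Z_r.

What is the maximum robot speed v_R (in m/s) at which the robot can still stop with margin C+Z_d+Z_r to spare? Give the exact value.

collect terms ⇒ (1/10)·v_R² + (17/50)·v_R + (-1081/800) = 0
  disc = (17/50)² − 4·(1/10)·(-1081/800) = 6561/10000 ; √disc = 81/100
  v_R = (−(17/50) + 81/100) / (2·(1/10)) = 47/20 m/s
check:
stop time T_s = (47/20)/5 = 0.4700 s
robot covers v_R·T_r = 2.3500·0.1000 = 0.2350 m before braking
robot under decel: 2.3500²/(2·5.0000) = 0.5523 m
person approaches 1.2000·(0.1000+0.4700) = 0.6840 m
margins: 0.0400+0.0300+0.0150 = 0.0850 m
sum ≈ 0.2350+0.5523+0.6840+0.0850 ≈ 1.5562 m = S ✓

v_R_max = 47/20 m/s = 2.3500 m/s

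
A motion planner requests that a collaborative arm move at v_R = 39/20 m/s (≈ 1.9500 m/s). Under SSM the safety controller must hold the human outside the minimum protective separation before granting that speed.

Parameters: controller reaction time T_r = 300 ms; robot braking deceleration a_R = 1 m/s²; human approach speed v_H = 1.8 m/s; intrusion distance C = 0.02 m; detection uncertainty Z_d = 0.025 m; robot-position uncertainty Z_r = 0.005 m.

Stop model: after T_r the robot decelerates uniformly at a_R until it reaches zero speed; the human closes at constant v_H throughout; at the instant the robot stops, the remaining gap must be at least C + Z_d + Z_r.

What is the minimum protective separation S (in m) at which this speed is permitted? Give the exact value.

S_min = 5269/800 m = 6.5862 m

T_s = v_R/a_R = (39/20)/1 = 1.9500 s
reaction-phase robot travel = 1.9500·0.3000 = 0.5850 m
braking distance = 1.9500²/(2·1.0000) = 1.9013 m
person approaches 1.8000·(0.3000+1.9500) = 4.0500 m
residual clearance needed = 0.0200+0.0250+0.0050 = 0.0500 m
S_min ≈ 0.5850+1.9013+4.0500+0.0500  ⇒  S_min = 5269/800 m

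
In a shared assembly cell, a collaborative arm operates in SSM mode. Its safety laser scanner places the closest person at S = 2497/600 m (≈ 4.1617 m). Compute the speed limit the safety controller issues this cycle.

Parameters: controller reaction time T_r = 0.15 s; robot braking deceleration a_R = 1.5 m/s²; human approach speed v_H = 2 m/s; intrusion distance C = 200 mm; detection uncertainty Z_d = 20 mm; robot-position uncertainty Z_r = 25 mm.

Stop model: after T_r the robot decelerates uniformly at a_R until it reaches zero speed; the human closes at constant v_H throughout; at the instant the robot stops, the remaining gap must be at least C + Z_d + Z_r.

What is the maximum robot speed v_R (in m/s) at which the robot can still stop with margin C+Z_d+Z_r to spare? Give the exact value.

at the boundary: (1/3)·v² + (89/60)·v + (-217/60) = 0
  disc = (89/60)² − 4·(1/3)·(-217/60) = 2809/400 ; √disc = 53/20
  v_R = (−(89/60) + 53/20) / (2·(1/3)) = 7/4 m/s
check:
stop time T_s = (7/4)/(3/2) = 1.1667 s
reaction-phase robot travel = 1.7500·0.1500 = 0.2625 m
robot covers 1.7500·1.1667 − ½·1.5000·1.1667² = 1.0208 m while stopping
human closes 2.0000·1.3167 = 2.6333 m
C+Z_d+Z_r = 0.2000+0.0200+0.0250 = 0.2450 m
sum ≈ 0.2625+1.0208+2.6333+0.2450 ≈ 4.1617 m = S ✓

v_R_max = 7/4 m/s = 1.7500 m/s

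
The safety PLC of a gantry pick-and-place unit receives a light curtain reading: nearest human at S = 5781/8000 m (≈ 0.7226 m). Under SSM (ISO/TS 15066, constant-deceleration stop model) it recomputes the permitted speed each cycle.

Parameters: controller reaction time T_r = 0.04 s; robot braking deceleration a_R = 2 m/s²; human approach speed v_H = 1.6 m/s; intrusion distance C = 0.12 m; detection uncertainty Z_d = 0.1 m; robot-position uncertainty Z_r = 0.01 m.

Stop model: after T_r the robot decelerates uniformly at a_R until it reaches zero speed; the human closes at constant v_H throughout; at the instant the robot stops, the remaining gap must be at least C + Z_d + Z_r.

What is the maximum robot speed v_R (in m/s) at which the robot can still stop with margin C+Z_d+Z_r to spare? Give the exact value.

at the boundary: (1/4)·v² + (21/25)·v + (-3429/8000) = 0
  disc = (21/25)² − 4·(1/4)·(-3429/8000) = 45369/40000 ; √disc = 213/200
  v_R = (−(21/25) + 213/200) / (2·(1/4)) = 9/20 m/s
check:
T_s = v_R/a_R = (9/20)/2 = 0.2250 s
reaction-phase robot travel = 0.4500·0.0400 = 0.0180 m
robot under decel: 0.4500²/(2·2.0000) = 0.0506 m
human closes 1.6000·0.2650 = 0.4240 m
C+Z_d+Z_r = 0.1200+0.1000+0.0100 = 0.2300 m
sum ≈ 0.0180+0.0506+0.4240+0.2300 ≈ 0.7226 m = S ✓

v_R_max = 9/20 m/s = 0.4500 m/s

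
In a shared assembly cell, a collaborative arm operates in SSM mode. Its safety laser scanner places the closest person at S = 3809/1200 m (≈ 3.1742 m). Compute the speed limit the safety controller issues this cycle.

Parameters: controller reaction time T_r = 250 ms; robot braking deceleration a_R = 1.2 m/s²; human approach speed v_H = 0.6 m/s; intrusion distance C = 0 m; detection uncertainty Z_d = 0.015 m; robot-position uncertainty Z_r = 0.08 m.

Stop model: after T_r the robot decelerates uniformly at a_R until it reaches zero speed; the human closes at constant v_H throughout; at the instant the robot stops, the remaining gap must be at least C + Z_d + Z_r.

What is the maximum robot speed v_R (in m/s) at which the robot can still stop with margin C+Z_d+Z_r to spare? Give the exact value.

collect terms ⇒ (5/12)·v_R² + (3/4)·v_R + (-703/240) = 0
  disc = (3/4)² − 4·(5/12)·(-703/240) = 49/9 ; √disc = 7/3
  v_R = (−(3/4) + 7/3) / (2·(5/12)) = 19/10 m/s
check:
T_s = v_R/a_R = (19/10)/(6/5) = 1.5833 s
robot in T_r: 1.9000·0.2500 = 0.4750 m
braking distance = 1.9000²/(2·1.2000) = 1.5042 m
human closes 0.6000·1.8333 = 1.1000 m
residual clearance needed = 0.0000+0.0150+0.0800 = 0.0950 m
sum ≈ 0.4750+1.5042+1.1000+0.0950 ≈ 3.1742 m = S ✓

v_R_max = 19/10 m/s = 1.9000 m/s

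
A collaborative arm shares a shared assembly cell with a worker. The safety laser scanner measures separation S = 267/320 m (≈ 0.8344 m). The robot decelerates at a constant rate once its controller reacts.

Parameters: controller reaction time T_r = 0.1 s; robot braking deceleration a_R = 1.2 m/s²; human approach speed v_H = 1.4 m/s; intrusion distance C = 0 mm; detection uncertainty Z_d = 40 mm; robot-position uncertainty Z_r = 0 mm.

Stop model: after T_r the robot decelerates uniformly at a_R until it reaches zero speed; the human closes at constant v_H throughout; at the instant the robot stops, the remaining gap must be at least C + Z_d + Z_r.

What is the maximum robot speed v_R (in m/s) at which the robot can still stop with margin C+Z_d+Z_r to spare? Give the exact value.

at the boundary: (5/12)·v² + (19/15)·v + (-1047/1600) = 0
  disc = (19/15)² − 4·(5/12)·(-1047/1600) = 38809/14400 ; √disc = 197/120
  v_R = (−(19/15) + 197/120) / (2·(5/12)) = 9/20 m/s
check:
T_s = v_R/a_R = (9/20)/(6/5) = 0.3750 s
robot in T_r: 0.4500·0.1000 = 0.0450 m
robot under decel: 0.4500²/(2·1.2000) = 0.0844 m
person approaches 1.4000·(0.1000+0.3750) = 0.6650 m
margins: 0.0000+0.0400+0.0000 = 0.0400 m
sum ≈ 0.0450+0.0844+0.6650+0.0400 ≈ 0.8344 m = S ✓

v_R_max = 9/20 m/s = 0.4500 m/s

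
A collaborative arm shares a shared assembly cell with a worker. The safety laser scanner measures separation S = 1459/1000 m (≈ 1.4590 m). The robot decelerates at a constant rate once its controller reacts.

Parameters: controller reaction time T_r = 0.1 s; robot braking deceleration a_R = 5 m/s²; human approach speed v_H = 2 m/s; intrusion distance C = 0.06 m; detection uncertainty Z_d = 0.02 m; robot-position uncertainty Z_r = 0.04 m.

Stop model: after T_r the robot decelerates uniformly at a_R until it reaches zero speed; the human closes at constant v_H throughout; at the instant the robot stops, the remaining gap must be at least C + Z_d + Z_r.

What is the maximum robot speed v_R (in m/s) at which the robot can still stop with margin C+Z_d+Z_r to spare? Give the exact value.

quadratic (1/10)·v² + (1/2)·v + (-1139/1000) = 0
  disc = (1/2)² − 4·(1/10)·(-1139/1000) = 441/625 ; √disc = 21/25
  v_R = (−(1/2) + 21/25) / (2·(1/10)) = 17/10 m/s
check:
stop time T_s = (17/10)/5 = 0.3400 s
robot covers v_R·T_r = 1.7000·0.1000 = 0.1700 m before braking
robot under decel: 1.7000²/(2·5.0000) = 0.2890 m
human over T_r+T_s: 2.0000·(0.1000+0.3400) = 0.8800 m
margins: 0.0600+0.0200+0.0400 = 0.1200 m
sum ≈ 0.1700+0.2890+0.8800+0.1200 ≈ 1.4590 m = S ✓

v_R_max = 17/10 m/s = 1.7000 m/s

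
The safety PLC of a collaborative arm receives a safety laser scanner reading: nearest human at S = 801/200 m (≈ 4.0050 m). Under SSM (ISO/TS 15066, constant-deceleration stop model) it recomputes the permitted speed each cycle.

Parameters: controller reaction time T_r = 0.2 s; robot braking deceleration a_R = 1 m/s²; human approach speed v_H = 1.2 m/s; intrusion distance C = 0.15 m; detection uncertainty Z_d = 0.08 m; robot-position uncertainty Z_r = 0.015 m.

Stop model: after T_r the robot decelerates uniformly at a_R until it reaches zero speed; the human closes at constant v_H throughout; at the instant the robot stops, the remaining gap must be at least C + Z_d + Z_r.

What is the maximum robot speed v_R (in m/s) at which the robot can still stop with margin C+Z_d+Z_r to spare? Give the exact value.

v_R_max = 8/5 m/s = 1.6000 m/s

quadratic (1/2)·v² + (7/5)·v + (-88/25) = 0
  disc = (7/5)² − 4·(1/2)·(-88/25) = 9 ; √disc = 3
  v_R = (−(7/5) + 3) / (2·(1/2)) = 8/5 m/s
check:
stop time T_s = (8/5)/1 = 1.6000 s
reaction-phase robot travel = 1.6000·0.2000 = 0.3200 m
braking distance = 1.6000²/(2·1.0000) = 1.2800 m
human over T_r+T_s: 1.2000·(0.2000+1.6000) = 2.1600 m
residual clearance needed = 0.1500+0.0800+0.0150 = 0.2450 m
sum ≈ 0.3200+1.2800+2.1600+0.2450 ≈ 4.0050 m = S ✓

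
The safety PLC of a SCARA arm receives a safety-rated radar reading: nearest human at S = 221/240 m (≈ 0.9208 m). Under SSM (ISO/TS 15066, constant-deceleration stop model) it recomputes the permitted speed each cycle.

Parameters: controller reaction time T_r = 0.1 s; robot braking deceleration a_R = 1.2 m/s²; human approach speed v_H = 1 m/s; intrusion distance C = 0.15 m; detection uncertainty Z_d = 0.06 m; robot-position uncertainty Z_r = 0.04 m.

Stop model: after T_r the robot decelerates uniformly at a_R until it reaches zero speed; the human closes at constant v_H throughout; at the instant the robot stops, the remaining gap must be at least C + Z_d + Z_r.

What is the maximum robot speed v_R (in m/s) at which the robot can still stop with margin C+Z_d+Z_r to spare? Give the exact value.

v_R_max = 1/2 m/s = 0.5000 m/s

quadratic (5/12)·v² + (14/15)·v + (-137/240) = 0
  disc = (14/15)² − 4·(5/12)·(-137/240) = 729/400 ; √disc = 27/20
  v_R = (−(14/15) + 27/20) / (2·(5/12)) = 1/2 m/s
check:
stop time T_s = (1/2)/(6/5) = 0.4167 s
robot in T_r: 0.5000·0.1000 = 0.0500 m
braking distance = 0.5000²/(2·1.2000) = 0.1042 m
human over T_r+T_s: 1.0000·(0.1000+0.4167) = 0.5167 m
C+Z_d+Z_r = 0.1500+0.0600+0.0400 = 0.2500 m
sum ≈ 0.0500+0.1042+0.5167+0.2500 ≈ 0.9208 m = S ✓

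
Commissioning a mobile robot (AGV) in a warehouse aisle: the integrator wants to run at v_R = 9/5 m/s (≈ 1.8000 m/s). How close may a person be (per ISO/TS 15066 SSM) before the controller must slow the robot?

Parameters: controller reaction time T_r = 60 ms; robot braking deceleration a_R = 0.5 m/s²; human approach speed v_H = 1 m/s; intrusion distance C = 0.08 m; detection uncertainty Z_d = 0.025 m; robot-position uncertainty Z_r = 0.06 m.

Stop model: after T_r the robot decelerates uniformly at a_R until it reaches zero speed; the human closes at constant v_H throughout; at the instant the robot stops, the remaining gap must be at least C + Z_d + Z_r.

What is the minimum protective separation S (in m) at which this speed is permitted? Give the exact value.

braking lasts T_s = (9/5)/(1/2) = 3.6000 s
robot in T_r: 1.8000·0.0600 = 0.1080 m
robot under decel: 1.8000²/(2·0.5000) = 3.2400 m
person approaches 1.0000·(0.0600+3.6000) = 3.6600 m
residual clearance needed = 0.0800+0.0250+0.0600 = 0.1650 m
S_min ≈ 0.1080+3.2400+3.6600+0.1650  ⇒  S_min = 7173/1000 m

S_min = 7173/1000 m = 7.1730 m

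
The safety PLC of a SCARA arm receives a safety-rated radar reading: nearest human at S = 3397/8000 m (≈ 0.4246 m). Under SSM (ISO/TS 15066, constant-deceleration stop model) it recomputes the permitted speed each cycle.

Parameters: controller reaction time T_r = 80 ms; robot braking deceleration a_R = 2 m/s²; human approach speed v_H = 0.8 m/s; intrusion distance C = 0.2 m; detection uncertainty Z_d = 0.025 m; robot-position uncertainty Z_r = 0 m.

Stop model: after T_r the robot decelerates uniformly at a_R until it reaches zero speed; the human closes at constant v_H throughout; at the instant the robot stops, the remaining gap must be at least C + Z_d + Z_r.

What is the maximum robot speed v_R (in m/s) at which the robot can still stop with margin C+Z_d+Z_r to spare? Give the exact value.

v_R_max = 1/4 m/s = 0.2500 m/s

quadratic (1/4)·v² + (12/25)·v + (-217/1600) = 0
  disc = (12/25)² − 4·(1/4)·(-217/1600) = 14641/40000 ; √disc = 121/200
  v_R = (−(12/25) + 121/200) / (2·(1/4)) = 1/4 m/s
check:
T_s = v_R/a_R = (1/4)/2 = 0.1250 s
reaction-phase robot travel = 0.2500·0.0800 = 0.0200 m
robot covers 0.2500·0.1250 − ½·2.0000·0.1250² = 0.0156 m while stopping
person approaches 0.8000·(0.0800+0.1250) = 0.1640 m
C+Z_d+Z_r = 0.2000+0.0250+0.0000 = 0.2250 m
sum ≈ 0.0200+0.0156+0.1640+0.2250 ≈ 0.4246 m = S ✓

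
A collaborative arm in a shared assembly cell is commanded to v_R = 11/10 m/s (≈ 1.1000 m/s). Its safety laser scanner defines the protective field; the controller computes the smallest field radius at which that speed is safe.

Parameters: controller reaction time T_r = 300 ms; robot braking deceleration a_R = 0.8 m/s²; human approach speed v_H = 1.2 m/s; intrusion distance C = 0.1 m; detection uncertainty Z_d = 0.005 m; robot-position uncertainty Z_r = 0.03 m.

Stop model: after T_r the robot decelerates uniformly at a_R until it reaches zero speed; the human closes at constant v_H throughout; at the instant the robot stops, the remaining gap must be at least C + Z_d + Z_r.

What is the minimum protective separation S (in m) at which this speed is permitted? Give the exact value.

braking lasts T_s = (11/10)/(4/5) = 1.3750 s
robot in T_r: 1.1000·0.3000 = 0.3300 m
braking distance = 1.1000²/(2·0.8000) = 0.7562 m
human closes 1.2000·1.6750 = 2.0100 m
margins: 0.1000+0.0050+0.0300 = 0.1350 m
S_min ≈ 0.3300+0.7562+2.0100+0.1350  ⇒  S_min = 517/160 m

S_min = 517/160 m = 3.2313 m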